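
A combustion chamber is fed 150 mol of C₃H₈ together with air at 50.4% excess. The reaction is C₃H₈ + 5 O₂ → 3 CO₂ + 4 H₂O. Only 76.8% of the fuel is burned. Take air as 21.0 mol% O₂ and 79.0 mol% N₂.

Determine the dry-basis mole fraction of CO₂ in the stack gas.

0.0668

Stoichiometric O₂ = 5 × 150 = 750 mol; O₂ fed = 750 × 1.504 = 1128 mol.
N₂ fed = 1128 × 79/21 = 4243 mol.
Fuel reacted = 0.768 × 150 → ξ = 115.2 mol.
Outlet (n = n₀ + ν ξ):
  C₃H₈: 150 − 1(115.2) = 34.8
  O₂: 1128 − 5(115.2) = 552
  N₂: 4243 (inert)
  CO₂: 0 + 3(115.2) = 345.6
  H₂O: 0 + 4(115.2) = 460.8
Dry total = 5176 mol; y_CO₂ (dry) = 345.6 / 5176 = 0.06677.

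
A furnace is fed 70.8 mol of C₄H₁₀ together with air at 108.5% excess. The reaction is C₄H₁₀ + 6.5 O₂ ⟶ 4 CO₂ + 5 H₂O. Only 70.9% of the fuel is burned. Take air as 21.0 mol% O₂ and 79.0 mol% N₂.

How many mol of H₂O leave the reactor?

Stoichiometric O₂ = 6.5 × 70.8 = 460.2 mol; O₂ fed = 460.2 × 2.085 = 959.5 mol.
N₂ fed = 959.5 × 79/21 = 3610 mol.
Fuel reacted = 0.709 × 70.8 → ξ = 50.2 mol.
Outlet (n = n₀ + ν ξ):
  C₄H₁₀: 70.8 − 1(50.2) = 20.6
  O₂: 959.5 − 6.5(50.2) = 633.2
  N₂: 3610 (inert)
  CO₂: 0 + 4(50.2) = 200.8
  H₂O: 0 + 5(50.2) = 251

251 mol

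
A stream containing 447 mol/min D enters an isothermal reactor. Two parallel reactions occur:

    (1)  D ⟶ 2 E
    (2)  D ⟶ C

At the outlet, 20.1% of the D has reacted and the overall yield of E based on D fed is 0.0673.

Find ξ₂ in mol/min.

Yield of E: 2ξ₁ / 447 = 0.0673 → ξ₁ = 15.04 mol/min.
Conversion of D: 1ξ₁ + 1ξ₂ = 0.201 × 447 = 89.85 → ξ₂ = 74.81 mol/min.
Outlet amounts (n = n₀ + Σ ν·ξ):
  D: 447 − 1(15.04) − 1(74.81) = 357.2
  E: 0 + 2(15.04) = 30.08
  C: 0 + 1(74.81) = 74.81

ξ₂ = 74.8 mol/min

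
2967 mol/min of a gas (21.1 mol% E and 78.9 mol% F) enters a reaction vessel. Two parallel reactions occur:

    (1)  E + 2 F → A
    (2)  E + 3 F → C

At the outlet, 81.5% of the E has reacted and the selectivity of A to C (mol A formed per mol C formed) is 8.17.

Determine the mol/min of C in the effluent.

55.6 mol/min

Conversion of E: E consumed = 0.815 × 626 = 510.2 mol/min = 1ξ₁ + 1ξ₂.
Selectivity: 1ξ₁ / (1ξ₂) = 8.17 → ξ₁ = 8.17 ξ₂.
Substitute: (1·8.17 + 1) ξ₂ = 510.2 → ξ₂ = 55.64 mol/min, ξ₁ = 454.6 mol/min.
Outlet amounts (n = n₀ + Σ ν·ξ):
  E: 626 − 1(454.6) − 1(55.64) = 115.8
  F: 2341 − 2(454.6) − 3(55.64) = 1265
  A: 0 + 1(454.6) = 454.6
  C: 0 + 1(55.64) = 55.64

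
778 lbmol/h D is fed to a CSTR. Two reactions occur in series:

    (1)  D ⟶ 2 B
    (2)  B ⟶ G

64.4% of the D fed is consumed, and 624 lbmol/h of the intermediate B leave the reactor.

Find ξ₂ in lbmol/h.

ξ₂ = 378 lbmol/h

Conversion of D: D consumed = 1ξ₁ = 0.644 × 778 → ξ₁ = 501 lbmol/h.
B balance: n_B = 0 + 2ξ₁ − 1ξ₂ = 624 → ξ₂ = (2·501 − 624)/1 = 378.1 lbmol/h.
Outlet amounts (n = n₀ + Σ ν·ξ):
  D: 778 − 1(501) = 277
  B: 0 + 2(501) − 1(378.1) = 624
  G: 0 + 1(378.1) = 378.1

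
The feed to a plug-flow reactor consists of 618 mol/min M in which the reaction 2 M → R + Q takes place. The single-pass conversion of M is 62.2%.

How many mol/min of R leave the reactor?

192 mol/min

M reacted = 0.622 × 618 = 384.4 mol/min; ν_M = −2, so ξ = 384.4/2 = 192.2 mol/min.
Outlet amounts (n = n₀ + ν ξ):
  M: 618 − 2(192.2) = 233.6
  R: 0 + 1(192.2) = 192.2
  Q: 0 + 1(192.2) = 192.2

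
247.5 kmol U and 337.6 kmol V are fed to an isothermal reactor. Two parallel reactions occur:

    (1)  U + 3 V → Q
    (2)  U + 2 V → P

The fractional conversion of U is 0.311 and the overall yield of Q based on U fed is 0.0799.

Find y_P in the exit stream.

Yield of Q: 1ξ₁ / 247.5 = 0.0799 → ξ₁ = 19.78 kmol.
Conversion of U: 1ξ₁ + 1ξ₂ = 0.311 × 247.5 = 76.97 → ξ₂ = 57.2 kmol.
Outlet amounts (n = n₀ + Σ ν·ξ):
  U: 247.5 − 1(19.78) − 1(57.2) = 170.5
  V: 337.6 − 3(19.78) − 2(57.2) = 163.9
  Q: 0 + 1(19.78) = 19.78
  P: 0 + 1(57.2) = 57.2
Total out = 411.4 kmol; y_P = 57.2 / 411.4 = 0.139.

0.139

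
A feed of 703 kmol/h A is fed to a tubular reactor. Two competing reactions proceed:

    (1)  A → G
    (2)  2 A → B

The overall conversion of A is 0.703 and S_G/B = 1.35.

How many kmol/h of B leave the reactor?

148 kmol/h

Conversion of A: A consumed = 0.703 × 703 = 494.2 kmol/h = 1ξ₁ + 2ξ₂.
Selectivity: 1ξ₁ / (1ξ₂) = 1.35 → ξ₁ = 1.35 ξ₂.
Substitute: (1·1.35 + 2) ξ₂ = 494.2 → ξ₂ = 147.5 kmol/h, ξ₁ = 199.2 kmol/h.
Outlet amounts (n = n₀ + Σ ν·ξ):
  A: 703 − 1(199.2) − 2(147.5) = 208.8
  G: 0 + 1(199.2) = 199.2
  B: 0 + 1(147.5) = 147.5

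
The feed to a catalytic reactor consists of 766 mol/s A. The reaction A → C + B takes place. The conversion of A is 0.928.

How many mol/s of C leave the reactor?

A reacted = 0.928 × 766 = 710.8 mol/s; ν_A = −1, so ξ = 710.8/1 = 710.8 mol/s.
Outlet amounts (n = n₀ + ν ξ):
  A: 766 − 1(710.8) = 55.15
  C: 0 + 1(710.8) = 710.8
  B: 0 + 1(710.8) = 710.8

711 mol/s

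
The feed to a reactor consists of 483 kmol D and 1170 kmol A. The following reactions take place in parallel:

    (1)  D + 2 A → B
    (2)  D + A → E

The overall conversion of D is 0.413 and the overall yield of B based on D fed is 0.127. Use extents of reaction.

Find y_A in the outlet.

Yield of B: 1ξ₁ / 483 = 0.127 → ξ₁ = 61.34 kmol.
Conversion of D: 1ξ₁ + 1ξ₂ = 0.413 × 483 = 199.5 → ξ₂ = 138.1 kmol.
Outlet amounts (n = n₀ + Σ ν·ξ):
  D: 483 − 1(61.34) − 1(138.1) = 283.5
  A: 1170 − 2(61.34) − 1(138.1) = 909.2
  B: 0 + 1(61.34) = 61.34
  E: 0 + 1(138.1) = 138.1
Total out = 1392 kmol; y_A = 909.2 / 1392 = 0.6531.

0.653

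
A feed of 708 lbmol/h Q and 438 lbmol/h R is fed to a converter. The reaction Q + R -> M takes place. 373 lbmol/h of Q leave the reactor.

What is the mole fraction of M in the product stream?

For Q: n = n₀ − 1ξ → 373 = 708 − 1ξ, giving ξ = 335 lbmol/h.
Outlet amounts (n = n₀ + ν ξ):
  Q: 708 − 1(335) = 373
  R: 438 − 1(335) = 103
  M: 0 + 1(335) = 335
Total out = 811 lbmol/h; y_M = 335 / 811 = 0.4131.

0.413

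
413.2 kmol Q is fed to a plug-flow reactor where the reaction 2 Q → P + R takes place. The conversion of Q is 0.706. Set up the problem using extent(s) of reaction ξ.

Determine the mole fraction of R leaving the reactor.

Q reacted = 0.706 × 413.2 = 291.7 kmol; ν_Q = −2, so ξ = 291.7/2 = 145.9 kmol.
Outlet amounts (n = n₀ + ν ξ):
  Q: 413.2 − 2(145.9) = 121.5
  P: 0 + 1(145.9) = 145.9
  R: 0 + 1(145.9) = 145.9
Total out = 413.2 kmol; y_R = 145.9 / 413.2 = 0.353.

0.353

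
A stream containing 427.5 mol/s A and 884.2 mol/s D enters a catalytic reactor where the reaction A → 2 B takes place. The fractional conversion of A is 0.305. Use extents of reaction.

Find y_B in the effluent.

A reacted = 0.305 × 427.5 = 130.4 mol/s; ν_A = −1, so ξ = 130.4/1 = 130.4 mol/s.
Outlet amounts (n = n₀ + ν ξ):
  A: 427.5 − 1(130.4) = 297.1
  B: 0 + 2(130.4) = 260.8
  D: 884.2 (inert)
Total out = 1442 mol/s; y_B = 260.8 / 1442 = 0.1808.

0.181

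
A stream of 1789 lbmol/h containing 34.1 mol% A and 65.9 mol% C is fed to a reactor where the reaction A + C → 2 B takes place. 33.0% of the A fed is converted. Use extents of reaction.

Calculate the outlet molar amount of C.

A reacted = 0.33 × 610 = 201.3 lbmol/h; ν_A = −1, so ξ = 201.3/1 = 201.3 lbmol/h.
Outlet amounts (n = n₀ + ν ξ):
  A: 610 − 1(201.3) = 408.7
  C: 1179 − 1(201.3) = 977.6
  B: 0 + 2(201.3) = 402.6

978 lbmol/h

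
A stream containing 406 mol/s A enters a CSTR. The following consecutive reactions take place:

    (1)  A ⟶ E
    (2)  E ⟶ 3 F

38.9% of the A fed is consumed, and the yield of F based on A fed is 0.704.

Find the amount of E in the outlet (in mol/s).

62.7 mol/s

Conversion of A: A consumed = 1ξ₁ = 0.389 × 406 → ξ₁ = 157.9 mol/s.
Yield of F: 3ξ₂ / 406 = 0.704 → ξ₂ = 95.27 mol/s.
Outlet amounts (n = n₀ + Σ ν·ξ):
  A: 406 − 1(157.9) = 248.1
  E: 0 + 1(157.9) − 1(95.27) = 62.66
  F: 0 + 3(95.27) = 285.8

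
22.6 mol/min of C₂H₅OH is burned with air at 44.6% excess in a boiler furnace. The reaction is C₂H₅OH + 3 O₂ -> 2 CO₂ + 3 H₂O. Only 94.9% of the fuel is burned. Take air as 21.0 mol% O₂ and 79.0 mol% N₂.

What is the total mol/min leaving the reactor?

Stoichiometric O₂ = 3 × 22.6 = 67.8 mol/min; O₂ fed = 67.8 × 1.446 = 98.04 mol/min.
N₂ fed = 98.04 × 79/21 = 368.8 mol/min.
Fuel reacted = 0.949 × 22.6 → ξ = 21.45 mol/min.
Outlet (n = n₀ + ν ξ):
  C₂H₅OH: 22.6 − 1(21.45) = 1.153
  O₂: 98.04 − 3(21.45) = 33.7
  N₂: 368.8 (inert)
  CO₂: 0 + 2(21.45) = 42.89
  H₂O: 0 + 3(21.45) = 64.34
Total out = 1.153 + 33.7 + 368.8 + 42.89 + 64.34 = 510.9 mol/min.

511 mol/min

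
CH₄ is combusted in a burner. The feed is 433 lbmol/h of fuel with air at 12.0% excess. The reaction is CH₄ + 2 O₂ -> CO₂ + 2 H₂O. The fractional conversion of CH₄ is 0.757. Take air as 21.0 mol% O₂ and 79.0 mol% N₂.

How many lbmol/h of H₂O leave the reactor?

Stoichiometric O₂ = 2 × 433 = 866 lbmol/h; O₂ fed = 866 × 1.120 = 969.9 lbmol/h.
N₂ fed = 969.9 × 79/21 = 3649 lbmol/h.
Fuel reacted = 0.757 × 433 → ξ = 327.8 lbmol/h.
Outlet (n = n₀ + ν ξ):
  CH₄: 433 − 1(327.8) = 105.2
  O₂: 969.9 − 2(327.8) = 314.4
  N₂: 3649 (inert)
  CO₂: 0 + 1(327.8) = 327.8
  H₂O: 0 + 2(327.8) = 655.6

656 lbmol/h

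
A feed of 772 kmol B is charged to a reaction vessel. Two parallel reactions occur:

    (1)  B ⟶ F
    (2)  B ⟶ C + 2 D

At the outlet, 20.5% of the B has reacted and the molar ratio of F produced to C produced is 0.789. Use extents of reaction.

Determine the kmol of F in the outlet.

69.8 kmol

Conversion of B: B consumed = 0.205 × 772 = 158.3 kmol = 1ξ₁ + 1ξ₂.
Selectivity: 1ξ₁ / (1ξ₂) = 0.789 → ξ₁ = 0.789 ξ₂.
Substitute: (1·0.789 + 1) ξ₂ = 158.3 → ξ₂ = 88.46 kmol, ξ₁ = 69.8 kmol.
Outlet amounts (n = n₀ + Σ ν·ξ):
  B: 772 − 1(69.8) − 1(88.46) = 613.7
  F: 0 + 1(69.8) = 69.8
  C: 0 + 1(88.46) = 88.46
  D: 0 + 2(88.46) = 176.9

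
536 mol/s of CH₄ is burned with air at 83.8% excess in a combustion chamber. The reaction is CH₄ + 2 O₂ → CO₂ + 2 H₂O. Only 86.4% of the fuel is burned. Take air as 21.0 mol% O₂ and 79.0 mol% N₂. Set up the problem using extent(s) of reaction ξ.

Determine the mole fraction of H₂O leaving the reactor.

0.0934

Stoichiometric O₂ = 2 × 536 = 1072 mol/s; O₂ fed = 1072 × 1.838 = 1970 mol/s.
N₂ fed = 1970 × 79/21 = 7412 mol/s.
Fuel reacted = 0.864 × 536 → ξ = 463.1 mol/s.
Outlet (n = n₀ + ν ξ):
  CH₄: 536 − 1(463.1) = 72.9
  O₂: 1970 − 2(463.1) = 1044
  N₂: 7412 (inert)
  CO₂: 0 + 1(463.1) = 463.1
  H₂O: 0 + 2(463.1) = 926.2
Total out = 9919 mol/s; y_H₂O = 926.2 / 9919 = 0.09338.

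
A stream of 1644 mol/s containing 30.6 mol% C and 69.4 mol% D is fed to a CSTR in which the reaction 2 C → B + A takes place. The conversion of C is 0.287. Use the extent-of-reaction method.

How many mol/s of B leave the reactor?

72.2 mol/s

C reacted = 0.287 × 503.1 = 144.4 mol/s; ν_C = −2, so ξ = 144.4/2 = 72.19 mol/s.
Outlet amounts (n = n₀ + ν ξ):
  C: 503.1 − 2(72.19) = 358.7
  B: 0 + 1(72.19) = 72.19
  A: 0 + 1(72.19) = 72.19
  D: 1141 (inert)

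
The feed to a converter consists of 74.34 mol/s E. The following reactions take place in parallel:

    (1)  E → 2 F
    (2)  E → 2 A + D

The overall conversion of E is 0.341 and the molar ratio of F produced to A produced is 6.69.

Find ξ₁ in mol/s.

ξ₁ = 22.1 mol/s

Conversion of E: E consumed = 0.341 × 74.34 = 25.35 mol/s = 1ξ₁ + 1ξ₂.
Selectivity: 2ξ₁ / (2ξ₂) = 6.69 → ξ₁ = 6.69 ξ₂.
Substitute: (1·6.69 + 1) ξ₂ = 25.35 → ξ₂ = 3.296 mol/s, ξ₁ = 22.05 mol/s.
Outlet amounts (n = n₀ + Σ ν·ξ):
  E: 74.34 − 1(22.05) − 1(3.296) = 48.99
  F: 0 + 2(22.05) = 44.11
  A: 0 + 2(3.296) = 6.593
  D: 0 + 1(3.296) = 3.296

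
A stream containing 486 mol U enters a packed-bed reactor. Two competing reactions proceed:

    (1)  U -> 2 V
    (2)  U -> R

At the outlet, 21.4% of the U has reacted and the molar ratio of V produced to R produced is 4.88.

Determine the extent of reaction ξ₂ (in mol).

ξ₂ = 30.2 mol

Conversion of U: U consumed = 0.214 × 486 = 104 mol = 1ξ₁ + 1ξ₂.
Selectivity: 2ξ₁ / (1ξ₂) = 4.88 → ξ₁ = 2.44 ξ₂.
Substitute: (1·2.44 + 1) ξ₂ = 104 → ξ₂ = 30.23 mol, ξ₁ = 73.77 mol.
Outlet amounts (n = n₀ + Σ ν·ξ):
  U: 486 − 1(73.77) − 1(30.23) = 382
  V: 0 + 2(73.77) = 147.5
  R: 0 + 1(30.23) = 30.23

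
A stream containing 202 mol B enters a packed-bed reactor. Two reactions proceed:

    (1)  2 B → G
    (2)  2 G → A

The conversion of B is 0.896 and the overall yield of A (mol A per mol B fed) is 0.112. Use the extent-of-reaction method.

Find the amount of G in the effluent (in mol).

45.2 mol

Conversion of B: B consumed = 2ξ₁ = 0.896 × 202 → ξ₁ = 90.5 mol.
Yield of A: 1ξ₂ / 202 = 0.112 → ξ₂ = 22.62 mol.
Outlet amounts (n = n₀ + Σ ν·ξ):
  B: 202 − 2(90.5) = 21.01
  G: 0 + 1(90.5) − 2(22.62) = 45.25
  A: 0 + 1(22.62) = 22.62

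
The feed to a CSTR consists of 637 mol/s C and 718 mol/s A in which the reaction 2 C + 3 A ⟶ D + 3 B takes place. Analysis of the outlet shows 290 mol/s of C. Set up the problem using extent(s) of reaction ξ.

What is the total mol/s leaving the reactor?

1180 mol/s

For C: n = n₀ − 2ξ → 290 = 637 − 2ξ, giving ξ = 173.5 mol/s.
Outlet amounts (n = n₀ + ν ξ):
  C: 637 − 2(173.5) = 290
  A: 718 − 3(173.5) = 197.5
  D: 0 + 1(173.5) = 173.5
  B: 0 + 3(173.5) = 520.5
Total out = 290 + 197.5 + 173.5 + 520.5 = 1182 mol/s.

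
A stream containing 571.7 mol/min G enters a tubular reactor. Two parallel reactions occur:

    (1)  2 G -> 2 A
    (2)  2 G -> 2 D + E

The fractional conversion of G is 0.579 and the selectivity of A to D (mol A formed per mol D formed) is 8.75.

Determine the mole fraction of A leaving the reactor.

0.505

Conversion of G: G consumed = 0.579 × 571.7 = 331 mol/min = 2ξ₁ + 2ξ₂.
Selectivity: 2ξ₁ / (2ξ₂) = 8.75 → ξ₁ = 8.75 ξ₂.
Substitute: (2·8.75 + 2) ξ₂ = 331 → ξ₂ = 16.98 mol/min, ξ₁ = 148.5 mol/min.
Outlet amounts (n = n₀ + Σ ν·ξ):
  G: 571.7 − 2(148.5) − 2(16.98) = 240.7
  A: 0 + 2(148.5) = 297.1
  D: 0 + 2(16.98) = 33.95
  E: 0 + 1(16.98) = 16.98
Total out = 588.7 mol/min; y_A = 297.1 / 588.7 = 0.5046.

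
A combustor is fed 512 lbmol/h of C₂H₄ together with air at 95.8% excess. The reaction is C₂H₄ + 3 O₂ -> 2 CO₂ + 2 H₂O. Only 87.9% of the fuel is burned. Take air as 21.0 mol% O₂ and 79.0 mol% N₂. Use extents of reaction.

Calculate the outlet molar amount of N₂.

11300 lbmol/h

Stoichiometric O₂ = 3 × 512 = 1536 lbmol/h; O₂ fed = 1536 × 1.958 = 3007 lbmol/h.
N₂ fed = 3007 × 79/21 = 11310 lbmol/h.
Fuel reacted = 0.879 × 512 → ξ = 450 lbmol/h.
Outlet (n = n₀ + ν ξ):
  C₂H₄: 512 − 1(450) = 61.95
  O₂: 3007 − 3(450) = 1657
  N₂: 11310 (inert)
  CO₂: 0 + 2(450) = 900.1
  H₂O: 0 + 2(450) = 900.1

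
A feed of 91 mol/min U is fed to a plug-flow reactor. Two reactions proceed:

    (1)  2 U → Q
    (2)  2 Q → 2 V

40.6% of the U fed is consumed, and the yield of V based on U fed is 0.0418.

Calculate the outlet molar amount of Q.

14.7 mol/min

Conversion of U: U consumed = 2ξ₁ = 0.406 × 91 → ξ₁ = 18.47 mol/min.
Yield of V: 2ξ₂ / 91 = 0.0418 → ξ₂ = 1.902 mol/min.
Outlet amounts (n = n₀ + Σ ν·ξ):
  U: 91 − 2(18.47) = 54.05
  Q: 0 + 1(18.47) − 2(1.902) = 14.67
  V: 0 + 2(1.902) = 3.804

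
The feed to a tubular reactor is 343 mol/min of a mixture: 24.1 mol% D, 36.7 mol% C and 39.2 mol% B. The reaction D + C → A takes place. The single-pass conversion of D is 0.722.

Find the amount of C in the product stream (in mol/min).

66.2 mol/min

D reacted = 0.722 × 82.66 = 59.68 mol/min; ν_D = −1, so ξ = 59.68/1 = 59.68 mol/min.
Outlet amounts (n = n₀ + ν ξ):
  D: 82.66 − 1(59.68) = 22.98
  C: 125.9 − 1(59.68) = 66.2
  A: 0 + 1(59.68) = 59.68
  B: 134.5 (inert)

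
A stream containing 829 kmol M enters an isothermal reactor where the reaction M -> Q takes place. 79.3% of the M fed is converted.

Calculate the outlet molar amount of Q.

M reacted = 0.793 × 829 = 657.4 kmol; ν_M = −1, so ξ = 657.4/1 = 657.4 kmol.
Outlet amounts (n = n₀ + ν ξ):
  M: 829 − 1(657.4) = 171.6
  Q: 0 + 1(657.4) = 657.4

657 kmol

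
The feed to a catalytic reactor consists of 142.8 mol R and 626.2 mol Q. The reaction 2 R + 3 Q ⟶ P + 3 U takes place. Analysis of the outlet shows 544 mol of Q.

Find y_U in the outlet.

For Q: n = n₀ − 3ξ → 544 = 626.2 − 3ξ, giving ξ = 27.4 mol.
Outlet amounts (n = n₀ + ν ξ):
  R: 142.8 − 2(27.4) = 88
  Q: 626.2 − 3(27.4) = 544
  P: 0 + 1(27.4) = 27.4
  U: 0 + 3(27.4) = 82.2
Total out = 741.6 mol; y_U = 82.2 / 741.6 = 0.1108.

0.111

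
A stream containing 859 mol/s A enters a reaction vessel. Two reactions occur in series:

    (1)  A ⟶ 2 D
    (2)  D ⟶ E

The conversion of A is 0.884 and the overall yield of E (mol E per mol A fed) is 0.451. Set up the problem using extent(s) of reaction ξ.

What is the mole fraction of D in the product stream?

Conversion of A: A consumed = 1ξ₁ = 0.884 × 859 → ξ₁ = 759.4 mol/s.
Yield of E: 1ξ₂ / 859 = 0.451 → ξ₂ = 387.4 mol/s.
Outlet amounts (n = n₀ + Σ ν·ξ):
  A: 859 − 1(759.4) = 99.64
  D: 0 + 2(759.4) − 1(387.4) = 1131
  E: 0 + 1(387.4) = 387.4
Total out = 1618 mol/s; y_D = 1131 / 1618 = 0.699.

0.699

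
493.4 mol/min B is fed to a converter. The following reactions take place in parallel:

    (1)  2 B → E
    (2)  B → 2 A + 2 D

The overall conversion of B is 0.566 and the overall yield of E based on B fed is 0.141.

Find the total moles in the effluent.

Yield of E: 1ξ₁ / 493.4 = 0.141 → ξ₁ = 69.57 mol/min.
Conversion of B: 2ξ₁ + 1ξ₂ = 0.566 × 493.4 = 279.3 → ξ₂ = 140.1 mol/min.
Outlet amounts (n = n₀ + Σ ν·ξ):
  B: 493.4 − 2(69.57) − 1(140.1) = 214.1
  E: 0 + 1(69.57) = 69.57
  A: 0 + 2(140.1) = 280.3
  D: 0 + 2(140.1) = 280.3
Total out = 214.1 + 69.57 + 280.3 + 280.3 = 844.2 mol/min.

844 mol/min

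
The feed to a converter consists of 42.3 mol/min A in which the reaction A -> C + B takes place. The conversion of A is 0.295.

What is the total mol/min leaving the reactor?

A reacted = 0.295 × 42.3 = 12.48 mol/min; ν_A = −1, so ξ = 12.48/1 = 12.48 mol/min.
Outlet amounts (n = n₀ + ν ξ):
  A: 42.3 − 1(12.48) = 29.82
  C: 0 + 1(12.48) = 12.48
  B: 0 + 1(12.48) = 12.48
Total out = 29.82 + 12.48 + 12.48 = 54.78 mol/min.

54.8 mol/min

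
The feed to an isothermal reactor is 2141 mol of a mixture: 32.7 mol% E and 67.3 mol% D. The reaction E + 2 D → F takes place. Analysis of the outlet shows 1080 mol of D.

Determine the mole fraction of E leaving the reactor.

For D: n = n₀ − 2ξ → 1080 = 1441 − 2ξ, giving ξ = 180.4 mol.
Outlet amounts (n = n₀ + ν ξ):
  E: 700.1 − 1(180.4) = 519.7
  D: 1441 − 2(180.4) = 1080
  F: 0 + 1(180.4) = 180.4
Total out = 1780 mol; y_E = 519.7 / 1780 = 0.2919.

0.292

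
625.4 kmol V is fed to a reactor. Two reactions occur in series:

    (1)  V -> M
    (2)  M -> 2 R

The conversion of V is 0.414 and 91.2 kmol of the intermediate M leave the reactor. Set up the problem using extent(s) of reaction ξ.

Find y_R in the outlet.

0.423

Conversion of V: V consumed = 1ξ₁ = 0.414 × 625.4 → ξ₁ = 258.9 kmol.
M balance: n_M = 0 + 1ξ₁ − 1ξ₂ = 91.2 → ξ₂ = (1·258.9 − 91.2)/1 = 167.7 kmol.
Outlet amounts (n = n₀ + Σ ν·ξ):
  V: 625.4 − 1(258.9) = 366.5
  M: 0 + 1(258.9) − 1(167.7) = 91.2
  R: 0 + 2(167.7) = 335.4
Total out = 793.1 kmol; y_R = 335.4 / 793.1 = 0.4229.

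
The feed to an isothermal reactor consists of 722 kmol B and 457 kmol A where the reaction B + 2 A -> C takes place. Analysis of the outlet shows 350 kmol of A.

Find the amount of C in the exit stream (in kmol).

For A: n = n₀ − 2ξ → 350 = 457 − 2ξ, giving ξ = 53.5 kmol.
Outlet amounts (n = n₀ + ν ξ):
  B: 722 − 1(53.5) = 668.5
  A: 457 − 2(53.5) = 350
  C: 0 + 1(53.5) = 53.5

53.5 kmol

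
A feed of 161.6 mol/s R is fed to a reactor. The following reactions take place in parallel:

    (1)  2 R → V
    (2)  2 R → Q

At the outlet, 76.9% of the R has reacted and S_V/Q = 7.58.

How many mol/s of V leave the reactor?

Conversion of R: R consumed = 0.769 × 161.6 = 124.3 mol/s = 2ξ₁ + 2ξ₂.
Selectivity: 1ξ₁ / (1ξ₂) = 7.58 → ξ₁ = 7.58 ξ₂.
Substitute: (2·7.58 + 2) ξ₂ = 124.3 → ξ₂ = 7.242 mol/s, ξ₁ = 54.89 mol/s.
Outlet amounts (n = n₀ + Σ ν·ξ):
  R: 161.6 − 2(54.89) − 2(7.242) = 37.33
  V: 0 + 1(54.89) = 54.89
  Q: 0 + 1(7.242) = 7.242

54.9 mol/s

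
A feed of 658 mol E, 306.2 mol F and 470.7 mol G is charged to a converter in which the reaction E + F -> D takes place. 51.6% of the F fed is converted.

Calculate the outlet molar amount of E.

F reacted = 0.516 × 306.2 = 158 mol; ν_F = −1, so ξ = 158/1 = 158 mol.
Outlet amounts (n = n₀ + ν ξ):
  E: 658 − 1(158) = 500
  F: 306.2 − 1(158) = 148.2
  D: 0 + 1(158) = 158
  G: 470.7 (inert)

500 mol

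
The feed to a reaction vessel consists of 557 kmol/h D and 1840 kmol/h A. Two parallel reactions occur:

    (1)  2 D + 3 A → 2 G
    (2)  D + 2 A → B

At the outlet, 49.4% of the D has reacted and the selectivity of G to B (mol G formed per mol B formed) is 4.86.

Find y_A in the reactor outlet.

Conversion of D: D consumed = 0.494 × 557 = 275.2 kmol/h = 2ξ₁ + 1ξ₂.
Selectivity: 2ξ₁ / (1ξ₂) = 4.86 → ξ₁ = 2.43 ξ₂.
Substitute: (2·2.43 + 1) ξ₂ = 275.2 → ξ₂ = 46.96 kmol/h, ξ₁ = 114.1 kmol/h.
Outlet amounts (n = n₀ + Σ ν·ξ):
  D: 557 − 2(114.1) − 1(46.96) = 281.8
  A: 1840 − 3(114.1) − 2(46.96) = 1404
  G: 0 + 2(114.1) = 228.2
  B: 0 + 1(46.96) = 46.96
Total out = 1961 kmol/h; y_A = 1404 / 1961 = 0.7159.

0.716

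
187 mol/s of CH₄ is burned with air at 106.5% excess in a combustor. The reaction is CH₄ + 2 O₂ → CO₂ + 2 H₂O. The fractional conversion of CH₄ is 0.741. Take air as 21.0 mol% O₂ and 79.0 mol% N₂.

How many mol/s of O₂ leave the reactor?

Stoichiometric O₂ = 2 × 187 = 374 mol/s; O₂ fed = 374 × 2.065 = 772.3 mol/s.
N₂ fed = 772.3 × 79/21 = 2905 mol/s.
Fuel reacted = 0.741 × 187 → ξ = 138.6 mol/s.
Outlet (n = n₀ + ν ξ):
  CH₄: 187 − 1(138.6) = 48.43
  O₂: 772.3 − 2(138.6) = 495.2
  N₂: 2905 (inert)
  CO₂: 0 + 1(138.6) = 138.6
  H₂O: 0 + 2(138.6) = 277.1

495 mol/s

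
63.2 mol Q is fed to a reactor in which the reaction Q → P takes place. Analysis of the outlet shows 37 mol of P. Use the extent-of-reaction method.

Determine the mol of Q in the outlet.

26.2 mol

For P: n = n₀ + 1ξ → 37 = 0 + 1ξ, giving ξ = 37 mol.
Outlet amounts (n = n₀ + ν ξ):
  Q: 63.2 − 1(37) = 26.2
  P: 0 + 1(37) = 37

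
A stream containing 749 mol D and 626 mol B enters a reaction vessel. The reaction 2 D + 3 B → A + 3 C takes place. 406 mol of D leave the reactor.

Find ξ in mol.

For D: n = n₀ − 2ξ → 406 = 749 − 2ξ, giving ξ = 171.5 mol.
Outlet amounts (n = n₀ + ν ξ):
  D: 749 − 2(171.5) = 406
  B: 626 − 3(171.5) = 111.5
  A: 0 + 1(171.5) = 171.5
  C: 0 + 3(171.5) = 514.5

ξ = 172 mol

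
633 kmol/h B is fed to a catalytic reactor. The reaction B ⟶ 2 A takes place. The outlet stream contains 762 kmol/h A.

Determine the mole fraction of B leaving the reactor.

For A: n = n₀ + 2ξ → 762 = 0 + 2ξ, giving ξ = 381 kmol/h.
Outlet amounts (n = n₀ + ν ξ):
  B: 633 − 1(381) = 252
  A: 0 + 2(381) = 762
Total out = 1014 kmol/h; y_B = 252 / 1014 = 0.2485.

0.249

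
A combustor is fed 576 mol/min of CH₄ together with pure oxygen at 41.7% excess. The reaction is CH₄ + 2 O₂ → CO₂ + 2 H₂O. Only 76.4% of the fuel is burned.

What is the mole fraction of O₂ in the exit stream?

0.341

Stoichiometric O₂ = 2 × 576 = 1152 mol/min; O₂ fed = 1152 × 1.417 = 1632 mol/min.
Fuel reacted = 0.764 × 576 → ξ = 440.1 mol/min.
Outlet (n = n₀ + ν ξ):
  CH₄: 576 − 1(440.1) = 135.9
  O₂: 1632 − 2(440.1) = 752.3
  CO₂: 0 + 1(440.1) = 440.1
  H₂O: 0 + 2(440.1) = 880.1
Total out = 2208 mol/min; y_O₂ = 752.3 / 2208 = 0.3406.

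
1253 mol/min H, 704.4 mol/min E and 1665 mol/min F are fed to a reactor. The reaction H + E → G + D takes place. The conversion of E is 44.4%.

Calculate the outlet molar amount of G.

313 mol/min

E reacted = 0.444 × 704.4 = 312.8 mol/min; ν_E = −1, so ξ = 312.8/1 = 312.8 mol/min.
Outlet amounts (n = n₀ + ν ξ):
  H: 1253 − 1(312.8) = 940.2
  E: 704.4 − 1(312.8) = 391.6
  G: 0 + 1(312.8) = 312.8
  D: 0 + 1(312.8) = 312.8
  F: 1665 (inert)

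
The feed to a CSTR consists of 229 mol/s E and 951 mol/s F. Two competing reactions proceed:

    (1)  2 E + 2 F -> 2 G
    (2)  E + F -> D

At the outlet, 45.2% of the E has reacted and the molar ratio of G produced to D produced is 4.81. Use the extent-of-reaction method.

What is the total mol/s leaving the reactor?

1080 mol/s

Conversion of E: E consumed = 0.452 × 229 = 103.5 mol/s = 2ξ₁ + 1ξ₂.
Selectivity: 2ξ₁ / (1ξ₂) = 4.81 → ξ₁ = 2.405 ξ₂.
Substitute: (2·2.405 + 1) ξ₂ = 103.5 → ξ₂ = 17.82 mol/s, ξ₁ = 42.85 mol/s.
Outlet amounts (n = n₀ + Σ ν·ξ):
  E: 229 − 2(42.85) − 1(17.82) = 125.5
  F: 951 − 2(42.85) − 1(17.82) = 847.5
  G: 0 + 2(42.85) = 85.69
  D: 0 + 1(17.82) = 17.82
Total out = 125.5 + 847.5 + 85.69 + 17.82 = 1076 mol/s.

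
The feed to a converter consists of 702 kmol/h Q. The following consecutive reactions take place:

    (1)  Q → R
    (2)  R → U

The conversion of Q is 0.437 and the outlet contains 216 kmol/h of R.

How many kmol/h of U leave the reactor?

Conversion of Q: Q consumed = 1ξ₁ = 0.437 × 702 → ξ₁ = 306.8 kmol/h.
R balance: n_R = 0 + 1ξ₁ − 1ξ₂ = 216 → ξ₂ = (1·306.8 − 216)/1 = 90.77 kmol/h.
Outlet amounts (n = n₀ + Σ ν·ξ):
  Q: 702 − 1(306.8) = 395.2
  R: 0 + 1(306.8) − 1(90.77) = 216
  U: 0 + 1(90.77) = 90.77

90.8 kmol/h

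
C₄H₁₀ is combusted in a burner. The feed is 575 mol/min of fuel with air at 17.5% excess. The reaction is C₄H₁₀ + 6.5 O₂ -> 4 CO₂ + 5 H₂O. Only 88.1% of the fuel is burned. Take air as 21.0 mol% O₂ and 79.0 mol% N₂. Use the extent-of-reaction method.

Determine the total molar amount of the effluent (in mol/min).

Stoichiometric O₂ = 6.5 × 575 = 3738 mol/min; O₂ fed = 3738 × 1.175 = 4392 mol/min.
N₂ fed = 4392 × 79/21 = 16520 mol/min.
Fuel reacted = 0.881 × 575 → ξ = 506.6 mol/min.
Outlet (n = n₀ + ν ξ):
  C₄H₁₀: 575 − 1(506.6) = 68.43
  O₂: 4392 − 6.5(506.6) = 1099
  N₂: 16520 (inert)
  CO₂: 0 + 4(506.6) = 2026
  H₂O: 0 + 5(506.6) = 2533
Total out = 68.43 + 1099 + 16520 + 2026 + 2533 = 22250 mol/min.

22200 mol/min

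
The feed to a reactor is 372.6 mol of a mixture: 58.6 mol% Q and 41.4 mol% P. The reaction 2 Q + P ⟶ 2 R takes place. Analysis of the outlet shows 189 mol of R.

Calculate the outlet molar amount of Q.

29.3 mol

For R: n = n₀ + 2ξ → 189 = 0 + 2ξ, giving ξ = 94.5 mol.
Outlet amounts (n = n₀ + ν ξ):
  Q: 218.3 − 2(94.5) = 29.34
  P: 154.3 − 1(94.5) = 59.76
  R: 0 + 2(94.5) = 189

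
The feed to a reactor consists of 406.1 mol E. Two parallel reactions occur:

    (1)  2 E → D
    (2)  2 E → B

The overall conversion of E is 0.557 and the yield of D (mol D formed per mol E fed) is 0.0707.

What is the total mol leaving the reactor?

Yield of D: 1ξ₁ / 406.1 = 0.0707 → ξ₁ = 28.71 mol.
Conversion of E: 2ξ₁ + 2ξ₂ = 0.557 × 406.1 = 226.2 → ξ₂ = 84.39 mol.
Outlet amounts (n = n₀ + Σ ν·ξ):
  E: 406.1 − 2(28.71) − 2(84.39) = 179.9
  D: 0 + 1(28.71) = 28.71
  B: 0 + 1(84.39) = 84.39
Total out = 179.9 + 28.71 + 84.39 = 293 mol.

293 mol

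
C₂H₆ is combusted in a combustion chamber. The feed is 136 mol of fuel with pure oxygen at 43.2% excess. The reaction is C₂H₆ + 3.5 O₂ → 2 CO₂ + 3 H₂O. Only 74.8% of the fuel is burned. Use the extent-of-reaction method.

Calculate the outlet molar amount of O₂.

326 mol

Stoichiometric O₂ = 3.5 × 136 = 476 mol; O₂ fed = 476 × 1.432 = 681.6 mol.
Fuel reacted = 0.748 × 136 → ξ = 101.7 mol.
Outlet (n = n₀ + ν ξ):
  C₂H₆: 136 − 1(101.7) = 34.27
  O₂: 681.6 − 3.5(101.7) = 325.6
  CO₂: 0 + 2(101.7) = 203.5
  H₂O: 0 + 3(101.7) = 305.2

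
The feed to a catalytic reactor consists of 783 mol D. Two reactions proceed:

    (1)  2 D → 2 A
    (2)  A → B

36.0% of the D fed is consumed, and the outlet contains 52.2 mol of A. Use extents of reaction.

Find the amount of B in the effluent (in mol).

Conversion of D: D consumed = 2ξ₁ = 0.36 × 783 → ξ₁ = 140.9 mol.
A balance: n_A = 0 + 2ξ₁ − 1ξ₂ = 52.2 → ξ₂ = (2·140.9 − 52.2)/1 = 229.7 mol.
Outlet amounts (n = n₀ + Σ ν·ξ):
  D: 783 − 2(140.9) = 501.1
  A: 0 + 2(140.9) − 1(229.7) = 52.2
  B: 0 + 1(229.7) = 229.7

230 mol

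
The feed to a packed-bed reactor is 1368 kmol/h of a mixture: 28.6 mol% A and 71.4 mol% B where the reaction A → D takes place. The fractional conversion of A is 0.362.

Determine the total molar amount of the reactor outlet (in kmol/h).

1370 kmol/h

A reacted = 0.362 × 391.2 = 141.6 kmol/h; ν_A = −1, so ξ = 141.6/1 = 141.6 kmol/h.
Outlet amounts (n = n₀ + ν ξ):
  A: 391.2 − 1(141.6) = 249.6
  D: 0 + 1(141.6) = 141.6
  B: 976.8 (inert)
Total out = 249.6 + 141.6 + 976.8 = 1368 kmol/h.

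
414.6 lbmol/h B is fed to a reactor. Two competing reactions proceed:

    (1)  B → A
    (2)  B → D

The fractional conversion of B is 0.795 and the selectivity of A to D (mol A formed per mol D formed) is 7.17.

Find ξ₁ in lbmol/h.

Conversion of B: B consumed = 0.795 × 414.6 = 329.6 lbmol/h = 1ξ₁ + 1ξ₂.
Selectivity: 1ξ₁ / (1ξ₂) = 7.17 → ξ₁ = 7.17 ξ₂.
Substitute: (1·7.17 + 1) ξ₂ = 329.6 → ξ₂ = 40.34 lbmol/h, ξ₁ = 289.3 lbmol/h.
Outlet amounts (n = n₀ + Σ ν·ξ):
  B: 414.6 − 1(289.3) − 1(40.34) = 84.99
  A: 0 + 1(289.3) = 289.3
  D: 0 + 1(40.34) = 40.34

ξ₁ = 289 lbmol/h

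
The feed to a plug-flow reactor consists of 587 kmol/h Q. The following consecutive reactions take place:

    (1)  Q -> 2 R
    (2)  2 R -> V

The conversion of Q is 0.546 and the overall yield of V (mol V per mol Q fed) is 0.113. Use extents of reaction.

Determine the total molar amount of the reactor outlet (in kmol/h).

Conversion of Q: Q consumed = 1ξ₁ = 0.546 × 587 → ξ₁ = 320.5 kmol/h.
Yield of V: 1ξ₂ / 587 = 0.113 → ξ₂ = 66.33 kmol/h.
Outlet amounts (n = n₀ + Σ ν·ξ):
  Q: 587 − 1(320.5) = 266.5
  R: 0 + 2(320.5) − 2(66.33) = 508.3
  V: 0 + 1(66.33) = 66.33
Total out = 266.5 + 508.3 + 66.33 = 841.2 kmol/h.

841 kmol/h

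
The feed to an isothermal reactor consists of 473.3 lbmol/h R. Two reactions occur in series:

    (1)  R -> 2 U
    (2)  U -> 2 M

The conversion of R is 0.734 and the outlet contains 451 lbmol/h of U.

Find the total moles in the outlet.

1060 lbmol/h

Conversion of R: R consumed = 1ξ₁ = 0.734 × 473.3 → ξ₁ = 347.4 lbmol/h.
U balance: n_U = 0 + 2ξ₁ − 1ξ₂ = 451 → ξ₂ = (2·347.4 − 451)/1 = 243.8 lbmol/h.
Outlet amounts (n = n₀ + Σ ν·ξ):
  R: 473.3 − 1(347.4) = 125.9
  U: 0 + 2(347.4) − 1(243.8) = 451
  M: 0 + 2(243.8) = 487.6
Total out = 125.9 + 451 + 487.6 = 1065 lbmol/h.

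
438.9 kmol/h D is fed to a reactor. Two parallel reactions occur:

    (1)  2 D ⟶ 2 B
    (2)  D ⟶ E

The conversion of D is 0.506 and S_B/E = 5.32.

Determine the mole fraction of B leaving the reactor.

Conversion of D: D consumed = 0.506 × 438.9 = 222.1 kmol/h = 2ξ₁ + 1ξ₂.
Selectivity: 2ξ₁ / (1ξ₂) = 5.32 → ξ₁ = 2.66 ξ₂.
Substitute: (2·2.66 + 1) ξ₂ = 222.1 → ξ₂ = 35.14 kmol/h, ξ₁ = 93.47 kmol/h.
Outlet amounts (n = n₀ + Σ ν·ξ):
  D: 438.9 − 2(93.47) − 1(35.14) = 216.8
  B: 0 + 2(93.47) = 186.9
  E: 0 + 1(35.14) = 35.14
Total out = 438.9 kmol/h; y_B = 186.9 / 438.9 = 0.4259.

0.426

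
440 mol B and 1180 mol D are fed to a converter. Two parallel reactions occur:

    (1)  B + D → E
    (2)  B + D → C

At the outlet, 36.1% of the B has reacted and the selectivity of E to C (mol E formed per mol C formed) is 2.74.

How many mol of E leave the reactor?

Conversion of B: B consumed = 0.361 × 440 = 158.8 mol = 1ξ₁ + 1ξ₂.
Selectivity: 1ξ₁ / (1ξ₂) = 2.74 → ξ₁ = 2.74 ξ₂.
Substitute: (1·2.74 + 1) ξ₂ = 158.8 → ξ₂ = 42.47 mol, ξ₁ = 116.4 mol.
Outlet amounts (n = n₀ + Σ ν·ξ):
  B: 440 − 1(116.4) − 1(42.47) = 281.2
  D: 1180 − 1(116.4) − 1(42.47) = 1021
  E: 0 + 1(116.4) = 116.4
  C: 0 + 1(42.47) = 42.47

116 mol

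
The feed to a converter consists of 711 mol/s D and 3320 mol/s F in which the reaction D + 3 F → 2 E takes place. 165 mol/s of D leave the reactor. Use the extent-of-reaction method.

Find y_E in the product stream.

For D: n = n₀ − 1ξ → 165 = 711 − 1ξ, giving ξ = 546 mol/s.
Outlet amounts (n = n₀ + ν ξ):
  D: 711 − 1(546) = 165
  F: 3320 − 3(546) = 1682
  E: 0 + 2(546) = 1092
Total out = 2939 mol/s; y_E = 1092 / 2939 = 0.3716.

0.372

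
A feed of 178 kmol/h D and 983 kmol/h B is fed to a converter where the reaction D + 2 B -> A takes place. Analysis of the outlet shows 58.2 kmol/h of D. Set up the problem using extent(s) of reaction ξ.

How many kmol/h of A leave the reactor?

120 kmol/h

For D: n = n₀ − 1ξ → 58.2 = 178 − 1ξ, giving ξ = 119.8 kmol/h.
Outlet amounts (n = n₀ + ν ξ):
  D: 178 − 1(119.8) = 58.2
  B: 983 − 2(119.8) = 743.4
  A: 0 + 1(119.8) = 119.8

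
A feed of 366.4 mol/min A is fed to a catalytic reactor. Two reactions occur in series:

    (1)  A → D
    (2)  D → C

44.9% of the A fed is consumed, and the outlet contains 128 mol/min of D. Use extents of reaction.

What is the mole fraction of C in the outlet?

Conversion of A: A consumed = 1ξ₁ = 0.449 × 366.4 → ξ₁ = 164.5 mol/min.
D balance: n_D = 0 + 1ξ₁ − 1ξ₂ = 128 → ξ₂ = (1·164.5 − 128)/1 = 36.51 mol/min.
Outlet amounts (n = n₀ + Σ ν·ξ):
  A: 366.4 − 1(164.5) = 201.9
  D: 0 + 1(164.5) − 1(36.51) = 128
  C: 0 + 1(36.51) = 36.51
Total out = 366.4 mol/min; y_C = 36.51 / 366.4 = 0.09966.

0.0997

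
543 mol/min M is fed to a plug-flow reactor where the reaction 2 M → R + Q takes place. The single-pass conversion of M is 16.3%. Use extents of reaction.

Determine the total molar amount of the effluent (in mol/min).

M reacted = 0.163 × 543 = 88.51 mol/min; ν_M = −2, so ξ = 88.51/2 = 44.25 mol/min.
Outlet amounts (n = n₀ + ν ξ):
  M: 543 − 2(44.25) = 454.5
  R: 0 + 1(44.25) = 44.25
  Q: 0 + 1(44.25) = 44.25
Total out = 454.5 + 44.25 + 44.25 = 543 mol/min.

543 mol/min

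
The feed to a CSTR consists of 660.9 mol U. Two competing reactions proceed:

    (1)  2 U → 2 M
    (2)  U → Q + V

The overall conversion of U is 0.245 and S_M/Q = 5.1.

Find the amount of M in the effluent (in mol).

135 mol

Conversion of U: U consumed = 0.245 × 660.9 = 161.9 mol = 2ξ₁ + 1ξ₂.
Selectivity: 2ξ₁ / (1ξ₂) = 5.1 → ξ₁ = 2.55 ξ₂.
Substitute: (2·2.55 + 1) ξ₂ = 161.9 → ξ₂ = 26.54 mol, ξ₁ = 67.69 mol.
Outlet amounts (n = n₀ + Σ ν·ξ):
  U: 660.9 − 2(67.69) − 1(26.54) = 499
  M: 0 + 2(67.69) = 135.4
  Q: 0 + 1(26.54) = 26.54
  V: 0 + 1(26.54) = 26.54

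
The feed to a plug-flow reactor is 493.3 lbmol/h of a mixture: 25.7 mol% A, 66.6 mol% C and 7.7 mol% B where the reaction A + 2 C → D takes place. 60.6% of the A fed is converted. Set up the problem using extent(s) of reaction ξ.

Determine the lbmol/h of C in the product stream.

A reacted = 0.606 × 126.8 = 76.83 lbmol/h; ν_A = −1, so ξ = 76.83/1 = 76.83 lbmol/h.
Outlet amounts (n = n₀ + ν ξ):
  A: 126.8 − 1(76.83) = 49.95
  C: 328.5 − 2(76.83) = 174.9
  D: 0 + 1(76.83) = 76.83
  B: 37.98 (inert)

175 lbmol/h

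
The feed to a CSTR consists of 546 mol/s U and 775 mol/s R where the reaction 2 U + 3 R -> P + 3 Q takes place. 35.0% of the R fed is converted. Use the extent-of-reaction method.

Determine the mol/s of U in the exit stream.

R reacted = 0.35 × 775 = 271.2 mol/s; ν_R = −3, so ξ = 271.2/3 = 90.42 mol/s.
Outlet amounts (n = n₀ + ν ξ):
  U: 546 − 2(90.42) = 365.2
  R: 775 − 3(90.42) = 503.8
  P: 0 + 1(90.42) = 90.42
  Q: 0 + 3(90.42) = 271.2

365 mol/s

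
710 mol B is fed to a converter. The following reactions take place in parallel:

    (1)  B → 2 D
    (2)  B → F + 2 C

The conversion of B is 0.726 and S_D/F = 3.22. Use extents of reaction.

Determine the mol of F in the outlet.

197 mol

Conversion of B: B consumed = 0.726 × 710 = 515.5 mol = 1ξ₁ + 1ξ₂.
Selectivity: 2ξ₁ / (1ξ₂) = 3.22 → ξ₁ = 1.61 ξ₂.
Substitute: (1·1.61 + 1) ξ₂ = 515.5 → ξ₂ = 197.5 mol, ξ₁ = 318 mol.
Outlet amounts (n = n₀ + Σ ν·ξ):
  B: 710 − 1(318) − 1(197.5) = 194.5
  D: 0 + 2(318) = 635.9
  F: 0 + 1(197.5) = 197.5
  C: 0 + 2(197.5) = 395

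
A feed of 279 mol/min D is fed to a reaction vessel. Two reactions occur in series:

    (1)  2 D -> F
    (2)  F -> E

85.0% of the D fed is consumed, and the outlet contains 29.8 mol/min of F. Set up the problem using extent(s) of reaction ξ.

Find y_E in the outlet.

0.553

Conversion of D: D consumed = 2ξ₁ = 0.85 × 279 → ξ₁ = 118.6 mol/min.
F balance: n_F = 0 + 1ξ₁ − 1ξ₂ = 29.8 → ξ₂ = (1·118.6 − 29.8)/1 = 88.78 mol/min.
Outlet amounts (n = n₀ + Σ ν·ξ):
  D: 279 − 2(118.6) = 41.85
  F: 0 + 1(118.6) − 1(88.78) = 29.8
  E: 0 + 1(88.78) = 88.78
Total out = 160.4 mol/min; y_E = 88.78 / 160.4 = 0.5534.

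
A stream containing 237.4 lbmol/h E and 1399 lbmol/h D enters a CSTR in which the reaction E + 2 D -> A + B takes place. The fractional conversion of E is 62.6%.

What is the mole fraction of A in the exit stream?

0.0999

E reacted = 0.626 × 237.4 = 148.6 lbmol/h; ν_E = −1, so ξ = 148.6/1 = 148.6 lbmol/h.
Outlet amounts (n = n₀ + ν ξ):
  E: 237.4 − 1(148.6) = 88.79
  D: 1399 − 2(148.6) = 1102
  A: 0 + 1(148.6) = 148.6
  B: 0 + 1(148.6) = 148.6
Total out = 1488 lbmol/h; y_A = 148.6 / 1488 = 0.09989.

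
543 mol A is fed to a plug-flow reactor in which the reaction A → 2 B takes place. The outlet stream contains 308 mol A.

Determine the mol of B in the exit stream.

For A: n = n₀ − 1ξ → 308 = 543 − 1ξ, giving ξ = 235 mol.
Outlet amounts (n = n₀ + ν ξ):
  A: 543 − 1(235) = 308
  B: 0 + 2(235) = 470

470 mol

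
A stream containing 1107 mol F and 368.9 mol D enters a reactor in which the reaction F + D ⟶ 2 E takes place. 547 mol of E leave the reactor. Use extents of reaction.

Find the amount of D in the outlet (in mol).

For E: n = n₀ + 2ξ → 547 = 0 + 2ξ, giving ξ = 273.5 mol.
Outlet amounts (n = n₀ + ν ξ):
  F: 1107 − 1(273.5) = 833.5
  D: 368.9 − 1(273.5) = 95.4
  E: 0 + 2(273.5) = 547

95.4 mol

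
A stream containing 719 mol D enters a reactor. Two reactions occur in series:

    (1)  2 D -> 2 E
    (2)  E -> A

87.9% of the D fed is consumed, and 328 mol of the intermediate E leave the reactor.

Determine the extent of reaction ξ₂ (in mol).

ξ₂ = 304 mol

Conversion of D: D consumed = 2ξ₁ = 0.879 × 719 → ξ₁ = 316 mol.
E balance: n_E = 0 + 2ξ₁ − 1ξ₂ = 328 → ξ₂ = (2·316 − 328)/1 = 304 mol.
Outlet amounts (n = n₀ + Σ ν·ξ):
  D: 719 − 2(316) = 87
  E: 0 + 2(316) − 1(304) = 328
  A: 0 + 1(304) = 304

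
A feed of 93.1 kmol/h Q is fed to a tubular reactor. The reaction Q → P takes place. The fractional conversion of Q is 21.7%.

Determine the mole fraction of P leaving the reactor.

0.217

Q reacted = 0.217 × 93.1 = 20.2 kmol/h; ν_Q = −1, so ξ = 20.2/1 = 20.2 kmol/h.
Outlet amounts (n = n₀ + ν ξ):
  Q: 93.1 − 1(20.2) = 72.9
  P: 0 + 1(20.2) = 20.2
Total out = 93.1 kmol/h; y_P = 20.2 / 93.1 = 0.217.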